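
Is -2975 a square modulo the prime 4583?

yes

(-2975/4583)
  = -(2975/4583)    [4583 ≡ 3 mod 4 ⇒ (-1/4583) = -1]
  = (4583/2975)    [QR: both ≡ 3 mod 4, sign flips]
  = (1608/2975)    [4583 ≡ 1608 mod 2975]
  = (201/2975)    [2975 ≡ 7 mod 8 ⇒ (2/2975)^3 = +1]
  = (2975/201)    [QR: 201 ≡ 1 mod 4, sign kept]
  = (161/201)    [2975 ≡ 161 mod 201]
  = (201/161)    [QR: 161 ≡ 1 mod 4, sign kept]
  = (40/161)    [201 ≡ 40 mod 161]
  = (5/161)    [161 ≡ 1 mod 8 ⇒ (2/161)^3 = +1]
  = (161/5)    [QR: 5 ≡ 1 mod 4, sign kept]
  = (1/5)    [161 ≡ 1 mod 5]
  = 1    [(1/5) = 1]
(-2975/4583) = 1, and 4583 is prime, so -2975 is a quadratic residue mod 4583.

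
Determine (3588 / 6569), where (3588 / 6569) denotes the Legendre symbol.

(3588 / 6569)
  = (897 / 6569)    [6569 ≡ 1 mod 8 ⇒ (2 / 6569)^2 = +1]
  = (6569 / 897)    [QR: 897 ≡ 1 mod 4, sign kept]
  = (290 / 897)    [6569 ≡ 290 mod 897]
  = (145 / 897)    [897 ≡ 1 mod 8 ⇒ (2 / 897) = +1]
  = (897 / 145)    [QR: 145 ≡ 1 mod 4, sign kept]
  = (27 / 145)    [897 ≡ 27 mod 145]
  = (145 / 27)    [QR: 145 ≡ 1 mod 4, sign kept]
  = (10 / 27)    [145 ≡ 10 mod 27]
  = -(5 / 27)    [27 ≡ 3 mod 8 ⇒ (2 / 27) = -1]
  = -(27 / 5)    [QR: 5 ≡ 1 mod 4, sign kept]
  = -(2 / 5)    [27 ≡ 2 mod 5]
  = (1 / 5)    [5 ≡ 5 mod 8 ⇒ (2 / 5) = -1]
  = 1    [(1 / 5) = 1]

1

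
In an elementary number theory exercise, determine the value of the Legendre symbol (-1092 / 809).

-1

(-1092 / 809)
  = (1092 / 809)    [809 ≡ 1 mod 4 ⇒ (-1 / 809) = +1]
  = (283 / 809)    [1092 ≡ 283 mod 809]
  = (809 / 283)    [QR: 809 ≡ 1 mod 4, sign kept]
  = (243 / 283)    [809 ≡ 243 mod 283]
  = -(283 / 243)    [QR: both ≡ 3 mod 4, sign flips]
  = -(40 / 243)    [283 ≡ 40 mod 243]
  = (5 / 243)    [243 ≡ 3 mod 8 ⇒ (2 / 243)^3 = -1]
  = (243 / 5)    [QR: 5 ≡ 1 mod 4, sign kept]
  = (3 / 5)    [243 ≡ 3 mod 5]
  = (5 / 3)    [QR: 5 ≡ 1 mod 4, sign kept]
  = (2 / 3)    [5 ≡ 2 mod 3]
  = -(1 / 3)    [3 ≡ 3 mod 8 ⇒ (2 / 3) = -1]
  = -1    [(1 / 3) = 1]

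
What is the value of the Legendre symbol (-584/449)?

-1

Pull out -1: (-584/449) = (-1/449)·(584/449). Since 449 ≡ 1 (mod 4), (-1/449) = +1. Now have (584/449).
Reduce the numerator: 584 ≡ 135 (mod 449), so (584/449) = (135/449).
449 ≡ 1 (mod 4), so quadratic reciprocity gives (135/449) = (449/135). Reduce: 449 ≡ 44 (mod 135). Now have (44/135).
Factor out 2: 44 = 2^2·11. Since 135 ≡ 7 (mod 8), (2/135) = +1, and (2/135)^2 = +1. Now have (11/135).
Both 11 ≡ 3 and 135 ≡ 3 (mod 4), so reciprocity gives (11/135) = -(135/11). Reduce: 135 ≡ 3 (mod 11). Now have -(3/11).
Both 3 ≡ 3 and 11 ≡ 3 (mod 4), so reciprocity gives (3/11) = -(11/3). Reduce: 11 ≡ 2 (mod 3). Now have (2/3).
Factor out 2: 2 = 2. Since 3 ≡ 3 (mod 8), (2/3) = -1. Now have -(1/3).
(1/3) = 1. Collecting the sign factors: -1.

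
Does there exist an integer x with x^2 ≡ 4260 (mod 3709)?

no

Reduce the numerator: 4260 ≡ 551 (mod 3709), so (4260/3709) = (551/3709).
3709 ≡ 1 (mod 4), so quadratic reciprocity gives (551/3709) = (3709/551). Reduce: 3709 ≡ 403 (mod 551). Now have (403/551).
Both 403 ≡ 3 and 551 ≡ 3 (mod 4), so reciprocity gives (403/551) = -(551/403). Reduce: 551 ≡ 148 (mod 403). Now have -(148/403).
Factor out 2: 148 = 2^2·37. Since 403 ≡ 3 (mod 8), (2/403) = -1, and (2/403)^2 = +1. Now have -(37/403).
37 ≡ 1 (mod 4), so quadratic reciprocity gives (37/403) = (403/37). Reduce: 403 ≡ 33 (mod 37). Now have -(33/37).
33 ≡ 1 (mod 4), so quadratic reciprocity gives (33/37) = (37/33). Reduce: 37 ≡ 4 (mod 33). Now have -(4/33).
Factor out 2: 4 = 2^2. Since 33 ≡ 1 (mod 8), (2/33) = +1, and (2/33)^2 = +1. Now have -(1/33).
(1/33) = 1. Collecting the sign factors: -1.
(4260/3709) = -1, and 3709 is prime, so 4260 is not a quadratic residue mod 3709.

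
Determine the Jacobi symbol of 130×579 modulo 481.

0

By multiplicativity, (130·579/481) = (130/481)·(579/481).
First factor (130/481):
(130/481)
  = (65/481)    [481 ≡ 1 mod 8 ⇒ (2/481) = +1]
  = (481/65)    [QR: 65 ≡ 1 mod 4, sign kept]
  = (26/65)    [481 ≡ 26 mod 65]
  = (13/65)    [65 ≡ 1 mod 8 ⇒ (2/65) = +1]
  = (65/13)    [QR: 13 ≡ 1 mod 4, sign kept]
  = (0/13)    [65 ≡ 0 mod 13]
  = 0    [numerator 0, gcd > 1]
Second factor (579/481):
(579/481)
  = (98/481)    [579 ≡ 98 mod 481]
  = (49/481)    [481 ≡ 1 mod 8 ⇒ (2/481) = +1]
  = (481/49)    [QR: 49 ≡ 1 mod 4, sign kept]
  = (40/49)    [481 ≡ 40 mod 49]
  = (5/49)    [49 ≡ 1 mod 8 ⇒ (2/49)^3 = +1]
  = (49/5)    [QR: 5 ≡ 1 mod 4, sign kept]
  = (4/5)    [49 ≡ 4 mod 5]
  = (1/5)    [5 ≡ 5 mod 8 ⇒ (2/5)^2 = +1]
  = 1    [(1/5) = 1]
Product: (0)·(1) = 0.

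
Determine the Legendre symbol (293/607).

1

293 ≡ 1 (mod 4), so quadratic reciprocity gives (293/607) = (607/293). Reduce: 607 ≡ 21 (mod 293). Now have (21/293).
21 ≡ 1 (mod 4), so quadratic reciprocity gives (21/293) = (293/21). Reduce: 293 ≡ 20 (mod 21). Now have (20/21).
Factor out 2: 20 = 2^2·5. Since 21 ≡ 5 (mod 8), (2/21) = -1, and (2/21)^2 = +1. Now have (5/21).
5 ≡ 1 (mod 4), so quadratic reciprocity gives (5/21) = (21/5). Reduce: 21 ≡ 1 (mod 5). Now have (1/5).
(1/5) = 1. Collecting the sign factors: 1.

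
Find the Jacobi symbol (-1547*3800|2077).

By multiplicativity, (-1547·3800|2077) = (-1547|2077)·(3800|2077).
First factor (-1547|2077):
(-1547|2077)
  = (1547|2077)    [2077 ≡ 1 mod 4 ⇒ (-1|2077) = +1]
  = (2077|1547)    [QR: 2077 ≡ 1 mod 4, sign kept]
  = (530|1547)    [2077 ≡ 530 mod 1547]
  = -(265|1547)    [1547 ≡ 3 mod 8 ⇒ (2|1547) = -1]
  = -(1547|265)    [QR: 265 ≡ 1 mod 4, sign kept]
  = -(222|265)    [1547 ≡ 222 mod 265]
  = -(111|265)    [265 ≡ 1 mod 8 ⇒ (2|265) = +1]
  = -(265|111)    [QR: 265 ≡ 1 mod 4, sign kept]
  = -(43|111)    [265 ≡ 43 mod 111]
  = (111|43)    [QR: both ≡ 3 mod 4, sign flips]
  = (25|43)    [111 ≡ 25 mod 43]
  = (43|25)    [QR: 25 ≡ 1 mod 4, sign kept]
  = (18|25)    [43 ≡ 18 mod 25]
  = (9|25)    [25 ≡ 1 mod 8 ⇒ (2|25) = +1]
  = (25|9)    [QR: 9 ≡ 1 mod 4, sign kept]
  = (7|9)    [25 ≡ 7 mod 9]
  = (9|7)    [QR: 9 ≡ 1 mod 4, sign kept]
  = (2|7)    [9 ≡ 2 mod 7]
  = (1|7)    [7 ≡ 7 mod 8 ⇒ (2|7) = +1]
  = 1    [(1|7) = 1]
Second factor (3800|2077):
(3800|2077)
  = (1723|2077)    [3800 ≡ 1723 mod 2077]
  = (2077|1723)    [QR: 2077 ≡ 1 mod 4, sign kept]
  = (354|1723)    [2077 ≡ 354 mod 1723]
  = -(177|1723)    [1723 ≡ 3 mod 8 ⇒ (2|1723) = -1]
  = -(1723|177)    [QR: 177 ≡ 1 mod 4, sign kept]
  = -(130|177)    [1723 ≡ 130 mod 177]
  = -(65|177)    [177 ≡ 1 mod 8 ⇒ (2|177) = +1]
  = -(177|65)    [QR: 65 ≡ 1 mod 4, sign kept]
  = -(47|65)    [177 ≡ 47 mod 65]
  = -(65|47)    [QR: 65 ≡ 1 mod 4, sign kept]
  = -(18|47)    [65 ≡ 18 mod 47]
  = -(9|47)    [47 ≡ 7 mod 8 ⇒ (2|47) = +1]
  = -(47|9)    [QR: 9 ≡ 1 mod 4, sign kept]
  = -(2|9)    [47 ≡ 2 mod 9]
  = -(1|9)    [9 ≡ 1 mod 8 ⇒ (2|9) = +1]
  = -1    [(1|9) = 1]
Product: (1)·(-1) = -1.

-1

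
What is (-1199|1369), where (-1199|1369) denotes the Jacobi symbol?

(-1199|1369)
  = (1199|1369)    [1369 ≡ 1 mod 4 ⇒ (-1|1369) = +1]
  = (1369|1199)    [QR: 1369 ≡ 1 mod 4, sign kept]
  = (170|1199)    [1369 ≡ 170 mod 1199]
  = (85|1199)    [1199 ≡ 7 mod 8 ⇒ (2|1199) = +1]
  = (1199|85)    [QR: 85 ≡ 1 mod 4, sign kept]
  = (9|85)    [1199 ≡ 9 mod 85]
  = (85|9)    [QR: 9 ≡ 1 mod 4, sign kept]
  = (4|9)    [85 ≡ 4 mod 9]
  = (1|9)    [9 ≡ 1 mod 8 ⇒ (2|9)^2 = +1]
  = 1    [(1|9) = 1]

1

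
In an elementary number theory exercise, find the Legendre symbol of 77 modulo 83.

1

77 ≡ 1 (mod 4), so quadratic reciprocity gives (77 / 83) = (83 / 77). Reduce: 83 ≡ 6 (mod 77). Now have (6 / 77).
Factor out 2: 6 = 2·3. Since 77 ≡ 5 (mod 8), (2 / 77) = -1. Now have -(3 / 77).
77 ≡ 1 (mod 4), so quadratic reciprocity gives (3 / 77) = (77 / 3). Reduce: 77 ≡ 2 (mod 3). Now have -(2 / 3).
Factor out 2: 2 = 2. Since 3 ≡ 3 (mod 8), (2 / 3) = -1. Now have (1 / 3).
(1 / 3) = 1. Collecting the sign factors: 1.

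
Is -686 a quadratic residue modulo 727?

(-686/727)
  = (41/727)    [-686 ≡ 41 mod 727]
  = (727/41)    [QR: 41 ≡ 1 mod 4, sign kept]
  = (30/41)    [727 ≡ 30 mod 41]
  = (15/41)    [41 ≡ 1 mod 8 ⇒ (2/41) = +1]
  = (41/15)    [QR: 41 ≡ 1 mod 4, sign kept]
  = (11/15)    [41 ≡ 11 mod 15]
  = -(15/11)    [QR: both ≡ 3 mod 4, sign flips]
  = -(4/11)    [15 ≡ 4 mod 11]
  = -(1/11)    [11 ≡ 3 mod 8 ⇒ (2/11)^2 = +1]
  = -1    [(1/11) = 1]
(-686/727) = -1, and 727 is prime, so -686 is not a quadratic residue mod 727.

no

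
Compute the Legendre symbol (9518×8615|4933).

1

By multiplicativity, (9518·8615|4933) = (9518|4933)·(8615|4933).
First factor (9518|4933):
(9518|4933)
  = (4585|4933)    [9518 ≡ 4585 mod 4933]
  = (4933|4585)    [QR: 4585 ≡ 1 mod 4, sign kept]
  = (348|4585)    [4933 ≡ 348 mod 4585]
  = (87|4585)    [4585 ≡ 1 mod 8 ⇒ (2|4585)^2 = +1]
  = (4585|87)    [QR: 4585 ≡ 1 mod 4, sign kept]
  = (61|87)    [4585 ≡ 61 mod 87]
  = (87|61)    [QR: 61 ≡ 1 mod 4, sign kept]
  = (26|61)    [87 ≡ 26 mod 61]
  = -(13|61)    [61 ≡ 5 mod 8 ⇒ (2|61) = -1]
  = -(61|13)    [QR: 13 ≡ 1 mod 4, sign kept]
  = -(9|13)    [61 ≡ 9 mod 13]
  = -(13|9)    [QR: 9 ≡ 1 mod 4, sign kept]
  = -(4|9)    [13 ≡ 4 mod 9]
  = -(1|9)    [9 ≡ 1 mod 8 ⇒ (2|9)^2 = +1]
  = -1    [(1|9) = 1]
Second factor (8615|4933):
(8615|4933)
  = (3682|4933)    [8615 ≡ 3682 mod 4933]
  = -(1841|4933)    [4933 ≡ 5 mod 8 ⇒ (2|4933) = -1]
  = -(4933|1841)    [QR: 1841 ≡ 1 mod 4, sign kept]
  = -(1251|1841)    [4933 ≡ 1251 mod 1841]
  = -(1841|1251)    [QR: 1841 ≡ 1 mod 4, sign kept]
  = -(590|1251)    [1841 ≡ 590 mod 1251]
  = (295|1251)    [1251 ≡ 3 mod 8 ⇒ (2|1251) = -1]
  = -(1251|295)    [QR: both ≡ 3 mod 4, sign flips]
  = -(71|295)    [1251 ≡ 71 mod 295]
  = (295|71)    [QR: both ≡ 3 mod 4, sign flips]
  = (11|71)    [295 ≡ 11 mod 71]
  = -(71|11)    [QR: both ≡ 3 mod 4, sign flips]
  = -(5|11)    [71 ≡ 5 mod 11]
  = -(11|5)    [QR: 5 ≡ 1 mod 4, sign kept]
  = -(1|5)    [11 ≡ 1 mod 5]
  = -1    [(1|5) = 1]
Product: (-1)·(-1) = 1.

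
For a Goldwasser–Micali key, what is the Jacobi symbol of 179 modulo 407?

(179/407)
  = -(407/179)    [QR: both ≡ 3 mod 4, sign flips]
  = -(49/179)    [407 ≡ 49 mod 179]
  = -(179/49)    [QR: 49 ≡ 1 mod 4, sign kept]
  = -(32/49)    [179 ≡ 32 mod 49]
  = -(1/49)    [49 ≡ 1 mod 8 ⇒ (2/49)^5 = +1]
  = -1    [(1/49) = 1]

-1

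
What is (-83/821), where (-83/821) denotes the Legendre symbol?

-1

Reduce the numerator: -83 ≡ 738 (mod 821), so (-83/821) = (738/821).
Factor out 2: 738 = 2·369. Since 821 ≡ 5 (mod 8), (2/821) = -1. Now have -(369/821).
369 ≡ 1 (mod 4), so quadratic reciprocity gives (369/821) = (821/369). Reduce: 821 ≡ 83 (mod 369). Now have -(83/369).
369 ≡ 1 (mod 4), so quadratic reciprocity gives (83/369) = (369/83). Reduce: 369 ≡ 37 (mod 83). Now have -(37/83).
37 ≡ 1 (mod 4), so quadratic reciprocity gives (37/83) = (83/37). Reduce: 83 ≡ 9 (mod 37). Now have -(9/37).
9 ≡ 1 (mod 4), so quadratic reciprocity gives (9/37) = (37/9). Reduce: 37 ≡ 1 (mod 9). Now have -(1/9).
(1/9) = 1. Collecting the sign factors: -1.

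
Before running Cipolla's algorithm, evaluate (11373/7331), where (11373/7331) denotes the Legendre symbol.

(11373/7331)
  = (4042/7331)    [11373 ≡ 4042 mod 7331]
  = -(2021/7331)    [7331 ≡ 3 mod 8 ⇒ (2/7331) = -1]
  = -(7331/2021)    [QR: 2021 ≡ 1 mod 4, sign kept]
  = -(1268/2021)    [7331 ≡ 1268 mod 2021]
  = -(317/2021)    [2021 ≡ 5 mod 8 ⇒ (2/2021)^2 = +1]
  = -(2021/317)    [QR: 317 ≡ 1 mod 4, sign kept]
  = -(119/317)    [2021 ≡ 119 mod 317]
  = -(317/119)    [QR: 317 ≡ 1 mod 4, sign kept]
  = -(79/119)    [317 ≡ 79 mod 119]
  = (119/79)    [QR: both ≡ 3 mod 4, sign flips]
  = (40/79)    [119 ≡ 40 mod 79]
  = (5/79)    [79 ≡ 7 mod 8 ⇒ (2/79)^3 = +1]
  = (79/5)    [QR: 5 ≡ 1 mod 4, sign kept]
  = (4/5)    [79 ≡ 4 mod 5]
  = (1/5)    [5 ≡ 5 mod 8 ⇒ (2/5)^2 = +1]
  = 1    [(1/5) = 1]

1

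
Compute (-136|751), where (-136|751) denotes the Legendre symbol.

1

(-136|751)
  = (615|751)    [-136 ≡ 615 mod 751]
  = -(751|615)    [QR: both ≡ 3 mod 4, sign flips]
  = -(136|615)    [751 ≡ 136 mod 615]
  = -(17|615)    [615 ≡ 7 mod 8 ⇒ (2|615)^3 = +1]
  = -(615|17)    [QR: 17 ≡ 1 mod 4, sign kept]
  = -(3|17)    [615 ≡ 3 mod 17]
  = -(17|3)    [QR: 17 ≡ 1 mod 4, sign kept]
  = -(2|3)    [17 ≡ 2 mod 3]
  = (1|3)    [3 ≡ 3 mod 8 ⇒ (2|3) = -1]
  = 1    [(1|3) = 1]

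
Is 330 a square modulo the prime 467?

(330|467)
  = -(165|467)    [467 ≡ 3 mod 8 ⇒ (2|467) = -1]
  = -(467|165)    [QR: 165 ≡ 1 mod 4, sign kept]
  = -(137|165)    [467 ≡ 137 mod 165]
  = -(165|137)    [QR: 137 ≡ 1 mod 4, sign kept]
  = -(28|137)    [165 ≡ 28 mod 137]
  = -(7|137)    [137 ≡ 1 mod 8 ⇒ (2|137)^2 = +1]
  = -(137|7)    [QR: 137 ≡ 1 mod 4, sign kept]
  = -(4|7)    [137 ≡ 4 mod 7]
  = -(1|7)    [7 ≡ 7 mod 8 ⇒ (2|7)^2 = +1]
  = -1    [(1|7) = 1]
The Legendre symbol is -1, so x^2 ≡ 330 (mod 467) has no solution.

no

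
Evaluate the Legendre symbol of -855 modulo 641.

-1

(-855/641)
  = (855/641)    [641 ≡ 1 mod 4 ⇒ (-1/641) = +1]
  = (214/641)    [855 ≡ 214 mod 641]
  = (107/641)    [641 ≡ 1 mod 8 ⇒ (2/641) = +1]
  = (641/107)    [QR: 641 ≡ 1 mod 4, sign kept]
  = (106/107)    [641 ≡ 106 mod 107]
  = -(53/107)    [107 ≡ 3 mod 8 ⇒ (2/107) = -1]
  = -(107/53)    [QR: 53 ≡ 1 mod 4, sign kept]
  = -(1/53)    [107 ≡ 1 mod 53]
  = -1    [(1/53) = 1]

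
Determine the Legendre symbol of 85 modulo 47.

Reduce the numerator: 85 ≡ 38 (mod 47), so (85/47) = (38/47).
Factor out 2: 38 = 2·19. Since 47 ≡ 7 (mod 8), (2/47) = +1. Now have (19/47).
Both 19 ≡ 3 and 47 ≡ 3 (mod 4), so reciprocity gives (19/47) = -(47/19). Reduce: 47 ≡ 9 (mod 19). Now have -(9/19).
9 ≡ 1 (mod 4), so quadratic reciprocity gives (9/19) = (19/9). Reduce: 19 ≡ 1 (mod 9). Now have -(1/9).
(1/9) = 1. Collecting the sign factors: -1.

-1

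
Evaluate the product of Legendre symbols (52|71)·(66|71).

By multiplicativity, (52·66|71) = (52|71)·(66|71).
First factor (52|71):
Factor out 2: 52 = 2^2·13. Since 71 ≡ 7 (mod 8), (2|71) = +1, and (2|71)^2 = +1. Now have (13|71).
13 ≡ 1 (mod 4), so quadratic reciprocity gives (13|71) = (71|13). Reduce: 71 ≡ 6 (mod 13). Now have (6|13).
Factor out 2: 6 = 2·3. Since 13 ≡ 5 (mod 8), (2|13) = -1. Now have -(3|13).
13 ≡ 1 (mod 4), so quadratic reciprocity gives (3|13) = (13|3). Reduce: 13 ≡ 1 (mod 3). Now have -(1|3).
(1|3) = 1. Collecting the sign factors: -1.
Second factor (66|71):
Factor out 2: 66 = 2·33. Since 71 ≡ 7 (mod 8), (2|71) = +1. Now have (33|71).
33 ≡ 1 (mod 4), so quadratic reciprocity gives (33|71) = (71|33). Reduce: 71 ≡ 5 (mod 33). Now have (5|33).
5 ≡ 1 (mod 4), so quadratic reciprocity gives (5|33) = (33|5). Reduce: 33 ≡ 3 (mod 5). Now have (3|5).
5 ≡ 1 (mod 4), so quadratic reciprocity gives (3|5) = (5|3). Reduce: 5 ≡ 2 (mod 3). Now have (2|3).
Factor out 2: 2 = 2. Since 3 ≡ 3 (mod 8), (2|3) = -1. Now have -(1|3).
(1|3) = 1. Collecting the sign factors: -1.
Product: (-1)·(-1) = 1.

1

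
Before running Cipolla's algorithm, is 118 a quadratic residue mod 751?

yes

Factor out 2: 118 = 2·59. Since 751 ≡ 7 (mod 8), (2/751) = +1. Now have (59/751).
Both 59 ≡ 3 and 751 ≡ 3 (mod 4), so reciprocity gives (59/751) = -(751/59). Reduce: 751 ≡ 43 (mod 59). Now have -(43/59).
Both 43 ≡ 3 and 59 ≡ 3 (mod 4), so reciprocity gives (43/59) = -(59/43). Reduce: 59 ≡ 16 (mod 43). Now have (16/43).
Factor out 2: 16 = 2^4. Since 43 ≡ 3 (mod 8), (2/43) = -1, and (2/43)^4 = +1. Now have (1/43).
(1/43) = 1. Collecting the sign factors: 1.
(118/751) = 1, and 751 is prime, so 118 is a quadratic residue mod 751.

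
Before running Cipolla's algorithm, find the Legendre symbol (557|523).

Reduce the numerator: 557 ≡ 34 (mod 523), so (557|523) = (34|523).
Factor out 2: 34 = 2·17. Since 523 ≡ 3 (mod 8), (2|523) = -1. Now have -(17|523).
17 ≡ 1 (mod 4), so quadratic reciprocity gives (17|523) = (523|17). Reduce: 523 ≡ 13 (mod 17). Now have -(13|17).
13 ≡ 1 (mod 4), so quadratic reciprocity gives (13|17) = (17|13). Reduce: 17 ≡ 4 (mod 13). Now have -(4|13).
Factor out 2: 4 = 2^2. Since 13 ≡ 5 (mod 8), (2|13) = -1, and (2|13)^2 = +1. Now have -(1|13).
(1|13) = 1. Collecting the sign factors: -1.

-1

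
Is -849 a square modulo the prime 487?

Reduce the numerator: -849 ≡ 125 (mod 487), so (-849/487) = (125/487).
125 ≡ 1 (mod 4), so quadratic reciprocity gives (125/487) = (487/125). Reduce: 487 ≡ 112 (mod 125). Now have (112/125).
Factor out 2: 112 = 2^4·7. Since 125 ≡ 5 (mod 8), (2/125) = -1, and (2/125)^4 = +1. Now have (7/125).
125 ≡ 1 (mod 4), so quadratic reciprocity gives (7/125) = (125/7). Reduce: 125 ≡ 6 (mod 7). Now have (6/7).
Factor out 2: 6 = 2·3. Since 7 ≡ 7 (mod 8), (2/7) = +1. Now have (3/7).
Both 3 ≡ 3 and 7 ≡ 3 (mod 4), so reciprocity gives (3/7) = -(7/3). Reduce: 7 ≡ 1 (mod 3). Now have -(1/3).
(1/3) = 1. Collecting the sign factors: -1.
(-849/487) = -1, and 487 is prime, so -849 is not a quadratic residue mod 487.

no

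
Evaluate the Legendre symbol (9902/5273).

(9902/5273)
  = (4629/5273)    [9902 ≡ 4629 mod 5273]
  = (5273/4629)    [QR: 4629 ≡ 1 mod 4, sign kept]
  = (644/4629)    [5273 ≡ 644 mod 4629]
  = (161/4629)    [4629 ≡ 5 mod 8 ⇒ (2/4629)^2 = +1]
  = (4629/161)    [QR: 161 ≡ 1 mod 4, sign kept]
  = (121/161)    [4629 ≡ 121 mod 161]
  = (161/121)    [QR: 121 ≡ 1 mod 4, sign kept]
  = (40/121)    [161 ≡ 40 mod 121]
  = (5/121)    [121 ≡ 1 mod 8 ⇒ (2/121)^3 = +1]
  = (121/5)    [QR: 5 ≡ 1 mod 4, sign kept]
  = (1/5)    [121 ≡ 1 mod 5]
  = 1    [(1/5) = 1]

1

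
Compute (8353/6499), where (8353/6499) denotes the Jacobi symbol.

(8353/6499)
  = (1854/6499)    [8353 ≡ 1854 mod 6499]
  = -(927/6499)    [6499 ≡ 3 mod 8 ⇒ (2/6499) = -1]
  = (6499/927)    [QR: both ≡ 3 mod 4, sign flips]
  = (10/927)    [6499 ≡ 10 mod 927]
  = (5/927)    [927 ≡ 7 mod 8 ⇒ (2/927) = +1]
  = (927/5)    [QR: 5 ≡ 1 mod 4, sign kept]
  = (2/5)    [927 ≡ 2 mod 5]
  = -(1/5)    [5 ≡ 5 mod 8 ⇒ (2/5) = -1]
  = -1    [(1/5) = 1]

-1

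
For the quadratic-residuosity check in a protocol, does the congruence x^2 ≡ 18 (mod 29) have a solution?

no

Factor out 2: 18 = 2·9. Since 29 ≡ 5 (mod 8), (2/29) = -1. Now have -(9/29).
9 ≡ 1 (mod 4), so quadratic reciprocity gives (9/29) = (29/9). Reduce: 29 ≡ 2 (mod 9). Now have -(2/9).
Factor out 2: 2 = 2. Since 9 ≡ 1 (mod 8), (2/9) = +1. Now have -(1/9).
(1/9) = 1. Collecting the sign factors: -1.
(18/29) = -1, and 29 is prime, so 18 is not a quadratic residue mod 29.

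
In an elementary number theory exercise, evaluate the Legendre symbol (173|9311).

(173|9311)
  = (9311|173)    [QR: 173 ≡ 1 mod 4, sign kept]
  = (142|173)    [9311 ≡ 142 mod 173]
  = -(71|173)    [173 ≡ 5 mod 8 ⇒ (2|173) = -1]
  = -(173|71)    [QR: 173 ≡ 1 mod 4, sign kept]
  = -(31|71)    [173 ≡ 31 mod 71]
  = (71|31)    [QR: both ≡ 3 mod 4, sign flips]
  = (9|31)    [71 ≡ 9 mod 31]
  = (31|9)    [QR: 9 ≡ 1 mod 4, sign kept]
  = (4|9)    [31 ≡ 4 mod 9]
  = (1|9)    [9 ≡ 1 mod 8 ⇒ (2|9)^2 = +1]
  = 1    [(1|9) = 1]

1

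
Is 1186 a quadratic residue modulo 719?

no

(1186/719)
  = (467/719)    [1186 ≡ 467 mod 719]
  = -(719/467)    [QR: both ≡ 3 mod 4, sign flips]
  = -(252/467)    [719 ≡ 252 mod 467]
  = -(63/467)    [467 ≡ 3 mod 8 ⇒ (2/467)^2 = +1]
  = (467/63)    [QR: both ≡ 3 mod 4, sign flips]
  = (26/63)    [467 ≡ 26 mod 63]
  = (13/63)    [63 ≡ 7 mod 8 ⇒ (2/63) = +1]
  = (63/13)    [QR: 13 ≡ 1 mod 4, sign kept]
  = (11/13)    [63 ≡ 11 mod 13]
  = (13/11)    [QR: 13 ≡ 1 mod 4, sign kept]
  = (2/11)    [13 ≡ 2 mod 11]
  = -(1/11)    [11 ≡ 3 mod 8 ⇒ (2/11) = -1]
  = -1    [(1/11) = 1]
The Legendre symbol is -1, so x^2 ≡ 1186 (mod 719) has no solution.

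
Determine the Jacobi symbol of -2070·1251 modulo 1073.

By multiplicativity, (-2070·1251/1073) = (-2070/1073)·(1251/1073).
First factor (-2070/1073):
(-2070/1073)
  = (76/1073)    [-2070 ≡ 76 mod 1073]
  = (19/1073)    [1073 ≡ 1 mod 8 ⇒ (2/1073)^2 = +1]
  = (1073/19)    [QR: 1073 ≡ 1 mod 4, sign kept]
  = (9/19)    [1073 ≡ 9 mod 19]
  = (19/9)    [QR: 9 ≡ 1 mod 4, sign kept]
  = (1/9)    [19 ≡ 1 mod 9]
  = 1    [(1/9) = 1]
Second factor (1251/1073):
(1251/1073)
  = (178/1073)    [1251 ≡ 178 mod 1073]
  = (89/1073)    [1073 ≡ 1 mod 8 ⇒ (2/1073) = +1]
  = (1073/89)    [QR: 89 ≡ 1 mod 4, sign kept]
  = (5/89)    [1073 ≡ 5 mod 89]
  = (89/5)    [QR: 5 ≡ 1 mod 4, sign kept]
  = (4/5)    [89 ≡ 4 mod 5]
  = (1/5)    [5 ≡ 5 mod 8 ⇒ (2/5)^2 = +1]
  = 1    [(1/5) = 1]
Product: (1)·(1) = 1.

1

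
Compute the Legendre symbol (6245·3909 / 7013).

By multiplicativity, (6245·3909 / 7013) = (6245 / 7013)·(3909 / 7013).
First factor (6245 / 7013):
(6245 / 7013)
  = (7013 / 6245)    [QR: 6245 ≡ 1 mod 4, sign kept]
  = (768 / 6245)    [7013 ≡ 768 mod 6245]
  = (3 / 6245)    [6245 ≡ 5 mod 8 ⇒ (2 / 6245)^8 = +1]
  = (6245 / 3)    [QR: 6245 ≡ 1 mod 4, sign kept]
  = (2 / 3)    [6245 ≡ 2 mod 3]
  = -(1 / 3)    [3 ≡ 3 mod 8 ⇒ (2 / 3) = -1]
  = -1    [(1 / 3) = 1]
Second factor (3909 / 7013):
(3909 / 7013)
  = (7013 / 3909)    [QR: 3909 ≡ 1 mod 4, sign kept]
  = (3104 / 3909)    [7013 ≡ 3104 mod 3909]
  = -(97 / 3909)    [3909 ≡ 5 mod 8 ⇒ (2 / 3909)^5 = -1]
  = -(3909 / 97)    [QR: 97 ≡ 1 mod 4, sign kept]
  = -(29 / 97)    [3909 ≡ 29 mod 97]
  = -(97 / 29)    [QR: 29 ≡ 1 mod 4, sign kept]
  = -(10 / 29)    [97 ≡ 10 mod 29]
  = (5 / 29)    [29 ≡ 5 mod 8 ⇒ (2 / 29) = -1]
  = (29 / 5)    [QR: 5 ≡ 1 mod 4, sign kept]
  = (4 / 5)    [29 ≡ 4 mod 5]
  = (1 / 5)    [5 ≡ 5 mod 8 ⇒ (2 / 5)^2 = +1]
  = 1    [(1 / 5) = 1]
Product: (-1)·(1) = -1.

-1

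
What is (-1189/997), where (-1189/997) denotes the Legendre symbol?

1

Pull out -1: (-1189/997) = (-1/997)·(1189/997). Since 997 ≡ 1 (mod 4), (-1/997) = +1. Now have (1189/997).
Reduce the numerator: 1189 ≡ 192 (mod 997), so (1189/997) = (192/997).
Factor out 2: 192 = 2^6·3. Since 997 ≡ 5 (mod 8), (2/997) = -1, and (2/997)^6 = +1. Now have (3/997).
997 ≡ 1 (mod 4), so quadratic reciprocity gives (3/997) = (997/3). Reduce: 997 ≡ 1 (mod 3). Now have (1/3).
(1/3) = 1. Collecting the sign factors: 1.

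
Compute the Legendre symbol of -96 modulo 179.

(-96 / 179)
  = -(96 / 179)    [179 ≡ 3 mod 4 ⇒ (-1 / 179) = -1]
  = (3 / 179)    [179 ≡ 3 mod 8 ⇒ (2 / 179)^5 = -1]
  = -(179 / 3)    [QR: both ≡ 3 mod 4, sign flips]
  = -(2 / 3)    [179 ≡ 2 mod 3]
  = (1 / 3)    [3 ≡ 3 mod 8 ⇒ (2 / 3) = -1]
  = 1    [(1 / 3) = 1]

1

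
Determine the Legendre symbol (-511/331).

-1

Reduce the numerator: -511 ≡ 151 (mod 331), so (-511/331) = (151/331).
Both 151 ≡ 3 and 331 ≡ 3 (mod 4), so reciprocity gives (151/331) = -(331/151). Reduce: 331 ≡ 29 (mod 151). Now have -(29/151).
29 ≡ 1 (mod 4), so quadratic reciprocity gives (29/151) = (151/29). Reduce: 151 ≡ 6 (mod 29). Now have -(6/29).
Factor out 2: 6 = 2·3. Since 29 ≡ 5 (mod 8), (2/29) = -1. Now have (3/29).
29 ≡ 1 (mod 4), so quadratic reciprocity gives (3/29) = (29/3). Reduce: 29 ≡ 2 (mod 3). Now have (2/3).
Factor out 2: 2 = 2. Since 3 ≡ 3 (mod 8), (2/3) = -1. Now have -(1/3).
(1/3) = 1. Collecting the sign factors: -1.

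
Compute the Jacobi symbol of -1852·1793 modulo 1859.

0

By multiplicativity, (-1852·1793|1859) = (-1852|1859)·(1793|1859).
First factor (-1852|1859):
Reduce the numerator: -1852 ≡ 7 (mod 1859), so (-1852|1859) = (7|1859).
Both 7 ≡ 3 and 1859 ≡ 3 (mod 4), so reciprocity gives (7|1859) = -(1859|7). Reduce: 1859 ≡ 4 (mod 7). Now have -(4|7).
Factor out 2: 4 = 2^2. Since 7 ≡ 7 (mod 8), (2|7) = +1, and (2|7)^2 = +1. Now have -(1|7).
(1|7) = 1. Collecting the sign factors: -1.
Second factor (1793|1859):
1793 ≡ 1 (mod 4), so quadratic reciprocity gives (1793|1859) = (1859|1793). Reduce: 1859 ≡ 66 (mod 1793). Now have (66|1793).
Factor out 2: 66 = 2·33. Since 1793 ≡ 1 (mod 8), (2|1793) = +1. Now have (33|1793).
33 ≡ 1 (mod 4), so quadratic reciprocity gives (33|1793) = (1793|33). Reduce: 1793 ≡ 11 (mod 33). Now have (11|33).
33 ≡ 1 (mod 4), so quadratic reciprocity gives (11|33) = (33|11). Reduce: 33 ≡ 0 (mod 11). Now have (0|11).
The numerator is now 0 with denominator 11 > 1: the symbol is 0.
Product: (-1)·(0) = 0.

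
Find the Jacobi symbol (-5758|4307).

-1

(-5758|4307)
  = (2856|4307)    [-5758 ≡ 2856 mod 4307]
  = -(357|4307)    [4307 ≡ 3 mod 8 ⇒ (2|4307)^3 = -1]
  = -(4307|357)    [QR: 357 ≡ 1 mod 4, sign kept]
  = -(23|357)    [4307 ≡ 23 mod 357]
  = -(357|23)    [QR: 357 ≡ 1 mod 4, sign kept]
  = -(12|23)    [357 ≡ 12 mod 23]
  = -(3|23)    [23 ≡ 7 mod 8 ⇒ (2|23)^2 = +1]
  = (23|3)    [QR: both ≡ 3 mod 4, sign flips]
  = (2|3)    [23 ≡ 2 mod 3]
  = -(1|3)    [3 ≡ 3 mod 8 ⇒ (2|3) = -1]
  = -1    [(1|3) = 1]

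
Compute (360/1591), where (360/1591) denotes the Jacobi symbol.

1

Factor out 2: 360 = 2^3·45. Since 1591 ≡ 7 (mod 8), (2/1591) = +1, and (2/1591)^3 = +1. Now have (45/1591).
45 ≡ 1 (mod 4), so quadratic reciprocity gives (45/1591) = (1591/45). Reduce: 1591 ≡ 16 (mod 45). Now have (16/45).
Factor out 2: 16 = 2^4. Since 45 ≡ 5 (mod 8), (2/45) = -1, and (2/45)^4 = +1. Now have (1/45).
(1/45) = 1. Collecting the sign factors: 1.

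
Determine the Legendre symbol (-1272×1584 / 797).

By multiplicativity, (-1272·1584 / 797) = (-1272 / 797)·(1584 / 797).
First factor (-1272 / 797):
(-1272 / 797)
  = (1272 / 797)    [797 ≡ 1 mod 4 ⇒ (-1 / 797) = +1]
  = (475 / 797)    [1272 ≡ 475 mod 797]
  = (797 / 475)    [QR: 797 ≡ 1 mod 4, sign kept]
  = (322 / 475)    [797 ≡ 322 mod 475]
  = -(161 / 475)    [475 ≡ 3 mod 8 ⇒ (2 / 475) = -1]
  = -(475 / 161)    [QR: 161 ≡ 1 mod 4, sign kept]
  = -(153 / 161)    [475 ≡ 153 mod 161]
  = -(161 / 153)    [QR: 153 ≡ 1 mod 4, sign kept]
  = -(8 / 153)    [161 ≡ 8 mod 153]
  = -(1 / 153)    [153 ≡ 1 mod 8 ⇒ (2 / 153)^3 = +1]
  = -1    [(1 / 153) = 1]
Second factor (1584 / 797):
(1584 / 797)
  = (787 / 797)    [1584 ≡ 787 mod 797]
  = (797 / 787)    [QR: 797 ≡ 1 mod 4, sign kept]
  = (10 / 787)    [797 ≡ 10 mod 787]
  = -(5 / 787)    [787 ≡ 3 mod 8 ⇒ (2 / 787) = -1]
  = -(787 / 5)    [QR: 5 ≡ 1 mod 4, sign kept]
  = -(2 / 5)    [787 ≡ 2 mod 5]
  = (1 / 5)    [5 ≡ 5 mod 8 ⇒ (2 / 5) = -1]
  = 1    [(1 / 5) = 1]
Product: (-1)·(1) = -1.

-1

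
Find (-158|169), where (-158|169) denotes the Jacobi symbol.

1

Reduce the numerator: -158 ≡ 11 (mod 169), so (-158|169) = (11|169).
169 ≡ 1 (mod 4), so quadratic reciprocity gives (11|169) = (169|11). Reduce: 169 ≡ 4 (mod 11). Now have (4|11).
Factor out 2: 4 = 2^2. Since 11 ≡ 3 (mod 8), (2|11) = -1, and (2|11)^2 = +1. Now have (1|11).
(1|11) = 1. Collecting the sign factors: 1.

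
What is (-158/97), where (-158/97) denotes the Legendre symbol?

Pull out -1: (-158/97) = (-1/97)·(158/97). Since 97 ≡ 1 (mod 4), (-1/97) = +1. Now have (158/97).
Reduce the numerator: 158 ≡ 61 (mod 97), so (158/97) = (61/97).
61 ≡ 1 (mod 4), so quadratic reciprocity gives (61/97) = (97/61). Reduce: 97 ≡ 36 (mod 61). Now have (36/61).
Factor out 2: 36 = 2^2·9. Since 61 ≡ 5 (mod 8), (2/61) = -1, and (2/61)^2 = +1. Now have (9/61).
9 ≡ 1 (mod 4), so quadratic reciprocity gives (9/61) = (61/9). Reduce: 61 ≡ 7 (mod 9). Now have (7/9).
9 ≡ 1 (mod 4), so quadratic reciprocity gives (7/9) = (9/7). Reduce: 9 ≡ 2 (mod 7). Now have (2/7).
Factor out 2: 2 = 2. Since 7 ≡ 7 (mod 8), (2/7) = +1. Now have (1/7).
(1/7) = 1. Collecting the sign factors: 1.

1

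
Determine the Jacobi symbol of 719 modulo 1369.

(719 / 1369)
  = (1369 / 719)    [QR: 1369 ≡ 1 mod 4, sign kept]
  = (650 / 719)    [1369 ≡ 650 mod 719]
  = (325 / 719)    [719 ≡ 7 mod 8 ⇒ (2 / 719) = +1]
  = (719 / 325)    [QR: 325 ≡ 1 mod 4, sign kept]
  = (69 / 325)    [719 ≡ 69 mod 325]
  = (325 / 69)    [QR: 69 ≡ 1 mod 4, sign kept]
  = (49 / 69)    [325 ≡ 49 mod 69]
  = (69 / 49)    [QR: 49 ≡ 1 mod 4, sign kept]
  = (20 / 49)    [69 ≡ 20 mod 49]
  = (5 / 49)    [49 ≡ 1 mod 8 ⇒ (2 / 49)^2 = +1]
  = (49 / 5)    [QR: 5 ≡ 1 mod 4, sign kept]
  = (4 / 5)    [49 ≡ 4 mod 5]
  = (1 / 5)    [5 ≡ 5 mod 8 ⇒ (2 / 5)^2 = +1]
  = 1    [(1 / 5) = 1]

1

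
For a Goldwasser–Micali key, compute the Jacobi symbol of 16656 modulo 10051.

-1

Reduce the numerator: 16656 ≡ 6605 (mod 10051), so (16656/10051) = (6605/10051).
6605 ≡ 1 (mod 4), so quadratic reciprocity gives (6605/10051) = (10051/6605). Reduce: 10051 ≡ 3446 (mod 6605). Now have (3446/6605).
Factor out 2: 3446 = 2·1723. Since 6605 ≡ 5 (mod 8), (2/6605) = -1. Now have -(1723/6605).
6605 ≡ 1 (mod 4), so quadratic reciprocity gives (1723/6605) = (6605/1723). Reduce: 6605 ≡ 1436 (mod 1723). Now have -(1436/1723).
Factor out 2: 1436 = 2^2·359. Since 1723 ≡ 3 (mod 8), (2/1723) = -1, and (2/1723)^2 = +1. Now have -(359/1723).
Both 359 ≡ 3 and 1723 ≡ 3 (mod 4), so reciprocity gives (359/1723) = -(1723/359). Reduce: 1723 ≡ 287 (mod 359). Now have (287/359).
Both 287 ≡ 3 and 359 ≡ 3 (mod 4), so reciprocity gives (287/359) = -(359/287). Reduce: 359 ≡ 72 (mod 287). Now have -(72/287).
Factor out 2: 72 = 2^3·9. Since 287 ≡ 7 (mod 8), (2/287) = +1, and (2/287)^3 = +1. Now have -(9/287).
9 ≡ 1 (mod 4), so quadratic reciprocity gives (9/287) = (287/9). Reduce: 287 ≡ 8 (mod 9). Now have -(8/9).
Factor out 2: 8 = 2^3. Since 9 ≡ 1 (mod 8), (2/9) = +1, and (2/9)^3 = +1. Now have -(1/9).
(1/9) = 1. Collecting the sign factors: -1.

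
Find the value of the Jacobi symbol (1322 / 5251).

1

(1322 / 5251)
  = -(661 / 5251)    [5251 ≡ 3 mod 8 ⇒ (2 / 5251) = -1]
  = -(5251 / 661)    [QR: 661 ≡ 1 mod 4, sign kept]
  = -(624 / 661)    [5251 ≡ 624 mod 661]
  = -(39 / 661)    [661 ≡ 5 mod 8 ⇒ (2 / 661)^4 = +1]
  = -(661 / 39)    [QR: 661 ≡ 1 mod 4, sign kept]
  = -(37 / 39)    [661 ≡ 37 mod 39]
  = -(39 / 37)    [QR: 37 ≡ 1 mod 4, sign kept]
  = -(2 / 37)    [39 ≡ 2 mod 37]
  = (1 / 37)    [37 ≡ 5 mod 8 ⇒ (2 / 37) = -1]
  = 1    [(1 / 37) = 1]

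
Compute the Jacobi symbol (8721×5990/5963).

-1

By multiplicativity, (8721·5990/5963) = (8721/5963)·(5990/5963).
First factor (8721/5963):
(8721/5963)
  = (2758/5963)    [8721 ≡ 2758 mod 5963]
  = -(1379/5963)    [5963 ≡ 3 mod 8 ⇒ (2/5963) = -1]
  = (5963/1379)    [QR: both ≡ 3 mod 4, sign flips]
  = (447/1379)    [5963 ≡ 447 mod 1379]
  = -(1379/447)    [QR: both ≡ 3 mod 4, sign flips]
  = -(38/447)    [1379 ≡ 38 mod 447]
  = -(19/447)    [447 ≡ 7 mod 8 ⇒ (2/447) = +1]
  = (447/19)    [QR: both ≡ 3 mod 4, sign flips]
  = (10/19)    [447 ≡ 10 mod 19]
  = -(5/19)    [19 ≡ 3 mod 8 ⇒ (2/19) = -1]
  = -(19/5)    [QR: 5 ≡ 1 mod 4, sign kept]
  = -(4/5)    [19 ≡ 4 mod 5]
  = -(1/5)    [5 ≡ 5 mod 8 ⇒ (2/5)^2 = +1]
  = -1    [(1/5) = 1]
Second factor (5990/5963):
(5990/5963)
  = (27/5963)    [5990 ≡ 27 mod 5963]
  = -(5963/27)    [QR: both ≡ 3 mod 4, sign flips]
  = -(23/27)    [5963 ≡ 23 mod 27]
  = (27/23)    [QR: both ≡ 3 mod 4, sign flips]
  = (4/23)    [27 ≡ 4 mod 23]
  = (1/23)    [23 ≡ 7 mod 8 ⇒ (2/23)^2 = +1]
  = 1    [(1/23) = 1]
Product: (-1)·(1) = -1.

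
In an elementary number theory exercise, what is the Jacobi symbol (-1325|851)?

Reduce the numerator: -1325 ≡ 377 (mod 851), so (-1325|851) = (377|851).
377 ≡ 1 (mod 4), so quadratic reciprocity gives (377|851) = (851|377). Reduce: 851 ≡ 97 (mod 377). Now have (97|377).
97 ≡ 1 (mod 4), so quadratic reciprocity gives (97|377) = (377|97). Reduce: 377 ≡ 86 (mod 97). Now have (86|97).
Factor out 2: 86 = 2·43. Since 97 ≡ 1 (mod 8), (2|97) = +1. Now have (43|97).
97 ≡ 1 (mod 4), so quadratic reciprocity gives (43|97) = (97|43). Reduce: 97 ≡ 11 (mod 43). Now have (11|43).
Both 11 ≡ 3 and 43 ≡ 3 (mod 4), so reciprocity gives (11|43) = -(43|11). Reduce: 43 ≡ 10 (mod 11). Now have -(10|11).
Factor out 2: 10 = 2·5. Since 11 ≡ 3 (mod 8), (2|11) = -1. Now have (5|11).
5 ≡ 1 (mod 4), so quadratic reciprocity gives (5|11) = (11|5). Reduce: 11 ≡ 1 (mod 5). Now have (1|5).
(1|5) = 1. Collecting the sign factors: 1.

1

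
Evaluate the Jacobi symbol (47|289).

(47|289)
  = (289|47)    [QR: 289 ≡ 1 mod 4, sign kept]
  = (7|47)    [289 ≡ 7 mod 47]
  = -(47|7)    [QR: both ≡ 3 mod 4, sign flips]
  = -(5|7)    [47 ≡ 5 mod 7]
  = -(7|5)    [QR: 5 ≡ 1 mod 4, sign kept]
  = -(2|5)    [7 ≡ 2 mod 5]
  = (1|5)    [5 ≡ 5 mod 8 ⇒ (2|5) = -1]
  = 1    [(1|5) = 1]

1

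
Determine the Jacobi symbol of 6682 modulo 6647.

Reduce the numerator: 6682 ≡ 35 (mod 6647), so (6682/6647) = (35/6647).
Both 35 ≡ 3 and 6647 ≡ 3 (mod 4), so reciprocity gives (35/6647) = -(6647/35). Reduce: 6647 ≡ 32 (mod 35). Now have -(32/35).
Factor out 2: 32 = 2^5. Since 35 ≡ 3 (mod 8), (2/35) = -1, and (2/35)^5 = -1. Now have (1/35).
(1/35) = 1. Collecting the sign factors: 1.

1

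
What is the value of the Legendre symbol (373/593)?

1

(373/593)
  = (593/373)    [QR: 373 ≡ 1 mod 4, sign kept]
  = (220/373)    [593 ≡ 220 mod 373]
  = (55/373)    [373 ≡ 5 mod 8 ⇒ (2/373)^2 = +1]
  = (373/55)    [QR: 373 ≡ 1 mod 4, sign kept]
  = (43/55)    [373 ≡ 43 mod 55]
  = -(55/43)    [QR: both ≡ 3 mod 4, sign flips]
  = -(12/43)    [55 ≡ 12 mod 43]
  = -(3/43)    [43 ≡ 3 mod 8 ⇒ (2/43)^2 = +1]
  = (43/3)    [QR: both ≡ 3 mod 4, sign flips]
  = (1/3)    [43 ≡ 1 mod 3]
  = 1    [(1/3) = 1]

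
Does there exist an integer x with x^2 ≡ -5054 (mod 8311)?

(-5054/8311)
  = -(5054/8311)    [8311 ≡ 3 mod 4 ⇒ (-1/8311) = -1]
  = -(2527/8311)    [8311 ≡ 7 mod 8 ⇒ (2/8311) = +1]
  = (8311/2527)    [QR: both ≡ 3 mod 4, sign flips]
  = (730/2527)    [8311 ≡ 730 mod 2527]
  = (365/2527)    [2527 ≡ 7 mod 8 ⇒ (2/2527) = +1]
  = (2527/365)    [QR: 365 ≡ 1 mod 4, sign kept]
  = (337/365)    [2527 ≡ 337 mod 365]
  = (365/337)    [QR: 337 ≡ 1 mod 4, sign kept]
  = (28/337)    [365 ≡ 28 mod 337]
  = (7/337)    [337 ≡ 1 mod 8 ⇒ (2/337)^2 = +1]
  = (337/7)    [QR: 337 ≡ 1 mod 4, sign kept]
  = (1/7)    [337 ≡ 1 mod 7]
  = 1    [(1/7) = 1]
(-5054/8311) = 1, and 8311 is prime, so -5054 is a quadratic residue mod 8311.

yes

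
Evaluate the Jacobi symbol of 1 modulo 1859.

(1/1859)
  = 1    [(1/1859) = 1]

1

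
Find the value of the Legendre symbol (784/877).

1

Factor out 2: 784 = 2^4·49. Since 877 ≡ 5 (mod 8), (2/877) = -1, and (2/877)^4 = +1. Now have (49/877).
49 ≡ 1 (mod 4), so quadratic reciprocity gives (49/877) = (877/49). Reduce: 877 ≡ 44 (mod 49). Now have (44/49).
Factor out 2: 44 = 2^2·11. Since 49 ≡ 1 (mod 8), (2/49) = +1, and (2/49)^2 = +1. Now have (11/49).
49 ≡ 1 (mod 4), so quadratic reciprocity gives (11/49) = (49/11). Reduce: 49 ≡ 5 (mod 11). Now have (5/11).
5 ≡ 1 (mod 4), so quadratic reciprocity gives (5/11) = (11/5). Reduce: 11 ≡ 1 (mod 5). Now have (1/5).
(1/5) = 1. Collecting the sign factors: 1.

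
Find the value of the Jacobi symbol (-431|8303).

Pull out -1: (-431|8303) = (-1|8303)·(431|8303). Since 8303 ≡ 3 (mod 4), (-1|8303) = -1. Now have -(431|8303).
Both 431 ≡ 3 and 8303 ≡ 3 (mod 4), so reciprocity gives (431|8303) = -(8303|431). Reduce: 8303 ≡ 114 (mod 431). Now have (114|431).
Factor out 2: 114 = 2·57. Since 431 ≡ 7 (mod 8), (2|431) = +1. Now have (57|431).
57 ≡ 1 (mod 4), so quadratic reciprocity gives (57|431) = (431|57). Reduce: 431 ≡ 32 (mod 57). Now have (32|57).
Factor out 2: 32 = 2^5. Since 57 ≡ 1 (mod 8), (2|57) = +1, and (2|57)^5 = +1. Now have (1|57).
(1|57) = 1. Collecting the sign factors: 1.

1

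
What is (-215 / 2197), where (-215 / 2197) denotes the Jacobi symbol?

-1

Reduce the numerator: -215 ≡ 1982 (mod 2197), so (-215 / 2197) = (1982 / 2197).
Factor out 2: 1982 = 2·991. Since 2197 ≡ 5 (mod 8), (2 / 2197) = -1. Now have -(991 / 2197).
2197 ≡ 1 (mod 4), so quadratic reciprocity gives (991 / 2197) = (2197 / 991). Reduce: 2197 ≡ 215 (mod 991). Now have -(215 / 991).
Both 215 ≡ 3 and 991 ≡ 3 (mod 4), so reciprocity gives (215 / 991) = -(991 / 215). Reduce: 991 ≡ 131 (mod 215). Now have (131 / 215).
Both 131 ≡ 3 and 215 ≡ 3 (mod 4), so reciprocity gives (131 / 215) = -(215 / 131). Reduce: 215 ≡ 84 (mod 131). Now have -(84 / 131).
Factor out 2: 84 = 2^2·21. Since 131 ≡ 3 (mod 8), (2 / 131) = -1, and (2 / 131)^2 = +1. Now have -(21 / 131).
21 ≡ 1 (mod 4), so quadratic reciprocity gives (21 / 131) = (131 / 21). Reduce: 131 ≡ 5 (mod 21). Now have -(5 / 21).
5 ≡ 1 (mod 4), so quadratic reciprocity gives (5 / 21) = (21 / 5). Reduce: 21 ≡ 1 (mod 5). Now have -(1 / 5).
(1 / 5) = 1. Collecting the sign factors: -1.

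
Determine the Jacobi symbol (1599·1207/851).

By multiplicativity, (1599·1207/851) = (1599/851)·(1207/851).
First factor (1599/851):
Reduce the numerator: 1599 ≡ 748 (mod 851), so (1599/851) = (748/851).
Factor out 2: 748 = 2^2·187. Since 851 ≡ 3 (mod 8), (2/851) = -1, and (2/851)^2 = +1. Now have (187/851).
Both 187 ≡ 3 and 851 ≡ 3 (mod 4), so reciprocity gives (187/851) = -(851/187). Reduce: 851 ≡ 103 (mod 187). Now have -(103/187).
Both 103 ≡ 3 and 187 ≡ 3 (mod 4), so reciprocity gives (103/187) = -(187/103). Reduce: 187 ≡ 84 (mod 103). Now have (84/103).
Factor out 2: 84 = 2^2·21. Since 103 ≡ 7 (mod 8), (2/103) = +1, and (2/103)^2 = +1. Now have (21/103).
21 ≡ 1 (mod 4), so quadratic reciprocity gives (21/103) = (103/21). Reduce: 103 ≡ 19 (mod 21). Now have (19/21).
21 ≡ 1 (mod 4), so quadratic reciprocity gives (19/21) = (21/19). Reduce: 21 ≡ 2 (mod 19). Now have (2/19).
Factor out 2: 2 = 2. Since 19 ≡ 3 (mod 8), (2/19) = -1. Now have -(1/19).
(1/19) = 1. Collecting the sign factors: -1.
Second factor (1207/851):
Reduce the numerator: 1207 ≡ 356 (mod 851), so (1207/851) = (356/851).
Factor out 2: 356 = 2^2·89. Since 851 ≡ 3 (mod 8), (2/851) = -1, and (2/851)^2 = +1. Now have (89/851).
89 ≡ 1 (mod 4), so quadratic reciprocity gives (89/851) = (851/89). Reduce: 851 ≡ 50 (mod 89). Now have (50/89).
Factor out 2: 50 = 2·25. Since 89 ≡ 1 (mod 8), (2/89) = +1. Now have (25/89).
25 ≡ 1 (mod 4), so quadratic reciprocity gives (25/89) = (89/25). Reduce: 89 ≡ 14 (mod 25). Now have (14/25).
Factor out 2: 14 = 2·7. Since 25 ≡ 1 (mod 8), (2/25) = +1. Now have (7/25).
25 ≡ 1 (mod 4), so quadratic reciprocity gives (7/25) = (25/7). Reduce: 25 ≡ 4 (mod 7). Now have (4/7).
Factor out 2: 4 = 2^2. Since 7 ≡ 7 (mod 8), (2/7) = +1, and (2/7)^2 = +1. Now have (1/7).
(1/7) = 1. Collecting the sign factors: 1.
Product: (-1)·(1) = -1.

-1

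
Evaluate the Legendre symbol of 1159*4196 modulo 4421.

1

By multiplicativity, (1159·4196/4421) = (1159/4421)·(4196/4421).
First factor (1159/4421):
4421 ≡ 1 (mod 4), so quadratic reciprocity gives (1159/4421) = (4421/1159). Reduce: 4421 ≡ 944 (mod 1159). Now have (944/1159).
Factor out 2: 944 = 2^4·59. Since 1159 ≡ 7 (mod 8), (2/1159) = +1, and (2/1159)^4 = +1. Now have (59/1159).
Both 59 ≡ 3 and 1159 ≡ 3 (mod 4), so reciprocity gives (59/1159) = -(1159/59). Reduce: 1159 ≡ 38 (mod 59). Now have -(38/59).
Factor out 2: 38 = 2·19. Since 59 ≡ 3 (mod 8), (2/59) = -1. Now have (19/59).
Both 19 ≡ 3 and 59 ≡ 3 (mod 4), so reciprocity gives (19/59) = -(59/19). Reduce: 59 ≡ 2 (mod 19). Now have -(2/19).
Factor out 2: 2 = 2. Since 19 ≡ 3 (mod 8), (2/19) = -1. Now have (1/19).
(1/19) = 1. Collecting the sign factors: 1.
Second factor (4196/4421):
Factor out 2: 4196 = 2^2·1049. Since 4421 ≡ 5 (mod 8), (2/4421) = -1, and (2/4421)^2 = +1. Now have (1049/4421).
1049 ≡ 1 (mod 4), so quadratic reciprocity gives (1049/4421) = (4421/1049). Reduce: 4421 ≡ 225 (mod 1049). Now have (225/1049).
225 ≡ 1 (mod 4), so quadratic reciprocity gives (225/1049) = (1049/225). Reduce: 1049 ≡ 149 (mod 225). Now have (149/225).
149 ≡ 1 (mod 4), so quadratic reciprocity gives (149/225) = (225/149). Reduce: 225 ≡ 76 (mod 149). Now have (76/149).
Factor out 2: 76 = 2^2·19. Since 149 ≡ 5 (mod 8), (2/149) = -1, and (2/149)^2 = +1. Now have (19/149).
149 ≡ 1 (mod 4), so quadratic reciprocity gives (19/149) = (149/19). Reduce: 149 ≡ 16 (mod 19). Now have (16/19).
Factor out 2: 16 = 2^4. Since 19 ≡ 3 (mod 8), (2/19) = -1, and (2/19)^4 = +1. Now have (1/19).
(1/19) = 1. Collecting the sign factors: 1.
Product: (1)·(1) = 1.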